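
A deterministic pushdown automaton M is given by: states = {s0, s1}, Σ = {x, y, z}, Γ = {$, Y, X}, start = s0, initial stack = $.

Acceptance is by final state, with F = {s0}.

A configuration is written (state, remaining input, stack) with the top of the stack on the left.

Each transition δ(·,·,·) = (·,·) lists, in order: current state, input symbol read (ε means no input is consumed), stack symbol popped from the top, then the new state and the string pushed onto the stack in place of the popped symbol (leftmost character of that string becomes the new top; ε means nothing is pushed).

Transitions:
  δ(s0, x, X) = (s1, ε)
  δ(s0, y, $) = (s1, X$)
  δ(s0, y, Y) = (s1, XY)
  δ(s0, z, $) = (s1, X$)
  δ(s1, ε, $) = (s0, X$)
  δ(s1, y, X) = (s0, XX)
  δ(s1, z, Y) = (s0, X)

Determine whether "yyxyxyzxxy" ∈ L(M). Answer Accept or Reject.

Reject

(s0, yyxyxyzxxy, $) ⊢ (s1, yxyxyzxxy, X$) ⊢ (s0, xyxyzxxy, XX$) ⊢ (s1, yxyzxxy, X$) ⊢ (s0, xyzxxy, XX$) ⊢ (s1, yzxxy, X$) ⊢ (s0, zxxy, XX$)
No transition applies at (s0, zxxy, XX$); input not fully consumed.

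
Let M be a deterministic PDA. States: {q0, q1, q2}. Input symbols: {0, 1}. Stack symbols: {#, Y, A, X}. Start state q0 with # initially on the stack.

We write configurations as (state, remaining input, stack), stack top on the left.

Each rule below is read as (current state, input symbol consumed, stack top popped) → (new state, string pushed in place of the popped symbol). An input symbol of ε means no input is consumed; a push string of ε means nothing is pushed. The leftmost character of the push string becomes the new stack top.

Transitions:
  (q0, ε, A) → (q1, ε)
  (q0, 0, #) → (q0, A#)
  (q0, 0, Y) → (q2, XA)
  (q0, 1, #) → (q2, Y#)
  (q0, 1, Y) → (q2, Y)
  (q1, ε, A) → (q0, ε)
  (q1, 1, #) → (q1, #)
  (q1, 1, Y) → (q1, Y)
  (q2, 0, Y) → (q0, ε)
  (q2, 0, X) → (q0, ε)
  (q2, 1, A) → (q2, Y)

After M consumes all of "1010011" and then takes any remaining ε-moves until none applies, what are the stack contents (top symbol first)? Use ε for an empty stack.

#

(q0, 1010011, #)
  read 1, top #: go to q2, push Y# → (q2, 010011, Y#)
  read 0, top Y: go to q0, push ε → (q0, 10011, #)
  read 1, top #: go to q2, push Y# → (q2, 0011, Y#)
  read 0, top Y: go to q0, push ε → (q0, 011, #)
  read 0, top #: go to q0, push A# → (q0, 11, A#)
  ε-move, top A: go to q1, push ε → (q1, 11, #)
  read 1, top #: go to q1, push # → (q1, 1, #)
  read 1, top #: go to q1, push # → (q1, ε, #)
All input consumed in state q1 with stack #.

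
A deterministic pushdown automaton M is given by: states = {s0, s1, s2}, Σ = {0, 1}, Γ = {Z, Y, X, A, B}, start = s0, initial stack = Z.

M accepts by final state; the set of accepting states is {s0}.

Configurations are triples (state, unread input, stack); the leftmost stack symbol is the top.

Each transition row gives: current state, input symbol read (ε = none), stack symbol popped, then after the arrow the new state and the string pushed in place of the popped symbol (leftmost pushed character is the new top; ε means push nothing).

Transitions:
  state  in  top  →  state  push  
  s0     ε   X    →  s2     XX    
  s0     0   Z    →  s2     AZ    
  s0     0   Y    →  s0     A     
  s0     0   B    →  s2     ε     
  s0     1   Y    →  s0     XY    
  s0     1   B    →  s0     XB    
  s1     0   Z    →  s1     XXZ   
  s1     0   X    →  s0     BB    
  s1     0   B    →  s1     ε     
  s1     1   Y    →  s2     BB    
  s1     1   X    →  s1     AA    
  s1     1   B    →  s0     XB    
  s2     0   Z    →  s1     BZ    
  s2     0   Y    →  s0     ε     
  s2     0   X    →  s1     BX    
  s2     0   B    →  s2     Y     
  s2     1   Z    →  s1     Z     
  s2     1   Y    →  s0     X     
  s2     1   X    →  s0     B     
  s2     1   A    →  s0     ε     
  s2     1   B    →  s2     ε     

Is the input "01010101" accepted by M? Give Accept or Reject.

(s0, 01010101, Z)
  read 0, top Z: go to s2, push AZ → (s2, 1010101, AZ)
  read 1, top A: go to s0, push ε → (s0, 010101, Z)
  read 0, top Z: go to s2, push AZ → (s2, 10101, AZ)
  read 1, top A: go to s0, push ε → (s0, 0101, Z)
  read 0, top Z: go to s2, push AZ → (s2, 101, AZ)
  read 1, top A: go to s0, push ε → (s0, 01, Z)
  read 0, top Z: go to s2, push AZ → (s2, 1, AZ)
  read 1, top A: go to s0, push ε → (s0, ε, Z)
All input consumed; state s0 ∈ F.

Accept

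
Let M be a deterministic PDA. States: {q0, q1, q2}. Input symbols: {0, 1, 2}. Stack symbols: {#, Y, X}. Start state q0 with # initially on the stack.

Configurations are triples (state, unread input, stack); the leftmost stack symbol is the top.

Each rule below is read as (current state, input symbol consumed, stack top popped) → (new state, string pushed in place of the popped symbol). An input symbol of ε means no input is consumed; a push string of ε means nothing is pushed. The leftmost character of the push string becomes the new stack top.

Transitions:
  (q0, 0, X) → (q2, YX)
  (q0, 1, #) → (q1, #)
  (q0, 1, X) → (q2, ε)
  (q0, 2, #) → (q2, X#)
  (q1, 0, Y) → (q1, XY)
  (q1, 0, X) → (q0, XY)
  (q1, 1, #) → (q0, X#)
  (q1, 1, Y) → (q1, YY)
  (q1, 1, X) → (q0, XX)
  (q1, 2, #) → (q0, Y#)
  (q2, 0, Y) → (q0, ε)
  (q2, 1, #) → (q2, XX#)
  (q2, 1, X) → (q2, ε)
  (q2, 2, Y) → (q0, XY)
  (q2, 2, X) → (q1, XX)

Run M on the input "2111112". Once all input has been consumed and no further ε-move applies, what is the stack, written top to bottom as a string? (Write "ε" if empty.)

(q0, 2111112, #)
  read 2, top #: go to q2, push X# → (q2, 111112, X#)
  read 1, top X: go to q2, push ε → (q2, 11112, #)
  read 1, top #: go to q2, push XX# → (q2, 1112, XX#)
  read 1, top X: go to q2, push ε → (q2, 112, X#)
  read 1, top X: go to q2, push ε → (q2, 12, #)
  read 1, top #: go to q2, push XX# → (q2, 2, XX#)
  read 2, top X: go to q1, push XX → (q1, ε, XXX#)
All input consumed in state q1 with stack XXX#.

XXX#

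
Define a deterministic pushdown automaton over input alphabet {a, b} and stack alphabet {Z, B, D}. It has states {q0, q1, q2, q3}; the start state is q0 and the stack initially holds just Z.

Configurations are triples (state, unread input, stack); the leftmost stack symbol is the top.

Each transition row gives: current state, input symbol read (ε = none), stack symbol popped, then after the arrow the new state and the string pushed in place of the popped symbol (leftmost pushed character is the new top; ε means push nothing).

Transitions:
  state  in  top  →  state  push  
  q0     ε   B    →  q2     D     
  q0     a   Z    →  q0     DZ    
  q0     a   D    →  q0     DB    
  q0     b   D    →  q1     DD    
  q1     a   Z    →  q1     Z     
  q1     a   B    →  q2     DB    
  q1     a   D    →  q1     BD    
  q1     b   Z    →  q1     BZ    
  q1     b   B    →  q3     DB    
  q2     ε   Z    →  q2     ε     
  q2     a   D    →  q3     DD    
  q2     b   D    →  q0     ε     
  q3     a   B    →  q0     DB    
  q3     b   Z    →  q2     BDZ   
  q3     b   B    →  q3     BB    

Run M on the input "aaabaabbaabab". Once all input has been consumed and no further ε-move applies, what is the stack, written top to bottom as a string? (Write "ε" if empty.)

(q0, aaabaabbaabab, Z)
  read a, top Z: go to q0, push DZ → (q0, aabaabbaabab, DZ)
  read a, top D: go to q0, push DB → (q0, abaabbaabab, DBZ)
  read a, top D: go to q0, push DB → (q0, baabbaabab, DBBZ)
  read b, top D: go to q1, push DD → (q1, aabbaabab, DDBBZ)
  read a, top D: go to q1, push BD → (q1, abbaabab, BDDBBZ)
  read a, top B: go to q2, push DB → (q2, bbaabab, DBDDBBZ)
  read b, top D: go to q0, push ε → (q0, baabab, BDDBBZ)
  ε-move, top B: go to q2, push D → (q2, baabab, DDDBBZ)
  read b, top D: go to q0, push ε → (q0, aabab, DDBBZ)
  read a, top D: go to q0, push DB → (q0, abab, DBDBBZ)
  read a, top D: go to q0, push DB → (q0, bab, DBBDBBZ)
  read b, top D: go to q1, push DD → (q1, ab, DDBBDBBZ)
  read a, top D: go to q1, push BD → (q1, b, BDDBBDBBZ)
  read b, top B: go to q3, push DB → (q3, ε, DBDDBBDBBZ)
All input consumed in state q3 with stack DBDDBBDBBZ.

DBDDBBDBBZ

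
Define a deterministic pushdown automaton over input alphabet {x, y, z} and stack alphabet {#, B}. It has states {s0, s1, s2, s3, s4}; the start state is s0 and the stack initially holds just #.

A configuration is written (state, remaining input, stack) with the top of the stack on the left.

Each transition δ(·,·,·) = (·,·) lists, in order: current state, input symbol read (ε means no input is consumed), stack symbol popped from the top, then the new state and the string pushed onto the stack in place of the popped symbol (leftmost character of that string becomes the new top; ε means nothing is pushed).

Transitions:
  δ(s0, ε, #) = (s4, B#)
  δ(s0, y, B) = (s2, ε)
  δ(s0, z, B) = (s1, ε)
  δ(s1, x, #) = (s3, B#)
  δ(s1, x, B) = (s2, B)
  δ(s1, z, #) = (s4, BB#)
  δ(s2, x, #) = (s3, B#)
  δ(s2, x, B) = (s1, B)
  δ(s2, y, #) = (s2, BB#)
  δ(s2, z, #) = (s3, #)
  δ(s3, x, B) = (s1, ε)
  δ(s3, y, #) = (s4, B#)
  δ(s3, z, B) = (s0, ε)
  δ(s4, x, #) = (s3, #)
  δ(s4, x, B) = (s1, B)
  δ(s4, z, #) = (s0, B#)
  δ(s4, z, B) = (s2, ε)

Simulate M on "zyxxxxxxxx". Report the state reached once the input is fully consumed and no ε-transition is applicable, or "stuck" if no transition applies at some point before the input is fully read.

s2

(s0, zyxxxxxxxx, #)
  ε-move, top #: go to s4, push B# → (s4, zyxxxxxxxx, B#)
  read z, top B: go to s2, push ε → (s2, yxxxxxxxx, #)
  read y, top #: go to s2, push BB# → (s2, xxxxxxxx, BB#)
  read x, top B: go to s1, push B → (s1, xxxxxxx, BB#)
  read x, top B: go to s2, push B → (s2, xxxxxx, BB#)
  read x, top B: go to s1, push B → (s1, xxxxx, BB#)
  read x, top B: go to s2, push B → (s2, xxxx, BB#)
  read x, top B: go to s1, push B → (s1, xxx, BB#)
  read x, top B: go to s2, push B → (s2, xx, BB#)
  read x, top B: go to s1, push B → (s1, x, BB#)
  read x, top B: go to s2, push B → (s2, ε, BB#)
All input consumed; M is in state s2.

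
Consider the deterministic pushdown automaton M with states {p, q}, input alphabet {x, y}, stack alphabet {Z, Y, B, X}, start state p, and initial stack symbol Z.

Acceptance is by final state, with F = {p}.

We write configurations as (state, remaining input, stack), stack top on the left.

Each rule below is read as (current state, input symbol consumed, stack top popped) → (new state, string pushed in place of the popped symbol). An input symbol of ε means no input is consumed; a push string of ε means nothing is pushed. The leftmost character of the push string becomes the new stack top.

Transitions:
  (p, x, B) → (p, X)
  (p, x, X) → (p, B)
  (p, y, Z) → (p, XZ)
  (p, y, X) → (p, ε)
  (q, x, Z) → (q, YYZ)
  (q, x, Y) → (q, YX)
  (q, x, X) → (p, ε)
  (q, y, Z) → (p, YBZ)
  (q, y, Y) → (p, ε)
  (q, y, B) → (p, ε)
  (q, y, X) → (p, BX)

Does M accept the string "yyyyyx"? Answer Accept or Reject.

Accept

(p, yyyyyx, Z)
  read y, top Z: go to p, push XZ → (p, yyyyx, XZ)
  read y, top X: go to p, push ε → (p, yyyx, Z)
  read y, top Z: go to p, push XZ → (p, yyx, XZ)
  read y, top X: go to p, push ε → (p, yx, Z)
  read y, top Z: go to p, push XZ → (p, x, XZ)
  read x, top X: go to p, push B → (p, ε, BZ)
All input consumed; state p ∈ F.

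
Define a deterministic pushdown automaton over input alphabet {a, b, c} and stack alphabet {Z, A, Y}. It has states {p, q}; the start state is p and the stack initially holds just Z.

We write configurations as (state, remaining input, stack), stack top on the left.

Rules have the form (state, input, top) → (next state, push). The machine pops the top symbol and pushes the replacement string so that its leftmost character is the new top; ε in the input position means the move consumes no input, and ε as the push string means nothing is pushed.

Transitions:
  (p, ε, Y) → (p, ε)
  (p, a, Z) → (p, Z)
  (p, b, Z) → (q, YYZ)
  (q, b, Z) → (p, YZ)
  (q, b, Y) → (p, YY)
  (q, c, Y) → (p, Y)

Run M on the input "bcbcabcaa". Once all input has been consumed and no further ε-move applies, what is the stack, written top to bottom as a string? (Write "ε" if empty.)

Z

(p, bcbcabcaa, Z)
  read b, top Z: go to q, push YYZ → (q, cbcabcaa, YYZ)
  read c, top Y: go to p, push Y → (p, bcabcaa, YYZ)
  ε-move, top Y: go to p, push ε → (p, bcabcaa, YZ)
  ε-move, top Y: go to p, push ε → (p, bcabcaa, Z)
  read b, top Z: go to q, push YYZ → (q, cabcaa, YYZ)
  read c, top Y: go to p, push Y → (p, abcaa, YYZ)
  ε-move, top Y: go to p, push ε → (p, abcaa, YZ)
  ε-move, top Y: go to p, push ε → (p, abcaa, Z)
  read a, top Z: go to p, push Z → (p, bcaa, Z)
  read b, top Z: go to q, push YYZ → (q, caa, YYZ)
  read c, top Y: go to p, push Y → (p, aa, YYZ)
  ε-move, top Y: go to p, push ε → (p, aa, YZ)
  ε-move, top Y: go to p, push ε → (p, aa, Z)
  read a, top Z: go to p, push Z → (p, a, Z)
  read a, top Z: go to p, push Z → (p, ε, Z)
All input consumed in state p with stack Z.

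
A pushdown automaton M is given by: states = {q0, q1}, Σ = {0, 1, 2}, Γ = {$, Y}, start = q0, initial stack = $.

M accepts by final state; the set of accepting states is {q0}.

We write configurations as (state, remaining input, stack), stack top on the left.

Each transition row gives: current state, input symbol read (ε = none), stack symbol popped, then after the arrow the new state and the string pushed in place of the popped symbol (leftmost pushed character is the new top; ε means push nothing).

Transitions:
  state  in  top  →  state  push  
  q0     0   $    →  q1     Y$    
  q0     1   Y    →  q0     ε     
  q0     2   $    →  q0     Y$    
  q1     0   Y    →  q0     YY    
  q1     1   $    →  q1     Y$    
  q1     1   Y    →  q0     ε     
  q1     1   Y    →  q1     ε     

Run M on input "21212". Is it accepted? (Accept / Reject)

One accepting computation: (q0, 21212, $) ⊢ (q0, 1212, Y$) ⊢ (q0, 212, $) ⊢ (q0, 12, Y$) ⊢ (q0, 2, $) ⊢ (q0, ε, Y$)
All input consumed and state q0 ∈ F.

Accept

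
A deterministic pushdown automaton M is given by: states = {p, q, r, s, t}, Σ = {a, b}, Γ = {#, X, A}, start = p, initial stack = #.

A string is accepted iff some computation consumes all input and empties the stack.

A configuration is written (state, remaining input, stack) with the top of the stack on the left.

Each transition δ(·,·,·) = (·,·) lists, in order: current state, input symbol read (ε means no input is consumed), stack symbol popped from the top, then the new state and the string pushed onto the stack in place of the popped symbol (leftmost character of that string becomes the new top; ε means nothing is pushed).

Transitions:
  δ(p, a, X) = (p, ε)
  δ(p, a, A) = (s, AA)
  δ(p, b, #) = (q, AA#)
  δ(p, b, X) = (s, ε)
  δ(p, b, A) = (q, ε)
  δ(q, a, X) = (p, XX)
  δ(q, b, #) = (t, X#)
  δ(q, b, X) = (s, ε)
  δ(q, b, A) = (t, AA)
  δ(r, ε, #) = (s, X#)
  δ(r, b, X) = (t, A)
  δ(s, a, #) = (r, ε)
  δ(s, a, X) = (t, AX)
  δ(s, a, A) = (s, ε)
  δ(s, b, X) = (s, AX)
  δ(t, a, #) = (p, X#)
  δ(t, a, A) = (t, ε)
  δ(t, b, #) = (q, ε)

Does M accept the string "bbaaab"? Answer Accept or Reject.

Accept

(p, bbaaab, #) ⊢ (q, baaab, AA#) ⊢ (t, aaab, AAA#) ⊢ (t, aab, AA#) ⊢ (t, ab, A#) ⊢ (t, b, #) ⊢ (q, ε, ε)
All input consumed and the stack is empty.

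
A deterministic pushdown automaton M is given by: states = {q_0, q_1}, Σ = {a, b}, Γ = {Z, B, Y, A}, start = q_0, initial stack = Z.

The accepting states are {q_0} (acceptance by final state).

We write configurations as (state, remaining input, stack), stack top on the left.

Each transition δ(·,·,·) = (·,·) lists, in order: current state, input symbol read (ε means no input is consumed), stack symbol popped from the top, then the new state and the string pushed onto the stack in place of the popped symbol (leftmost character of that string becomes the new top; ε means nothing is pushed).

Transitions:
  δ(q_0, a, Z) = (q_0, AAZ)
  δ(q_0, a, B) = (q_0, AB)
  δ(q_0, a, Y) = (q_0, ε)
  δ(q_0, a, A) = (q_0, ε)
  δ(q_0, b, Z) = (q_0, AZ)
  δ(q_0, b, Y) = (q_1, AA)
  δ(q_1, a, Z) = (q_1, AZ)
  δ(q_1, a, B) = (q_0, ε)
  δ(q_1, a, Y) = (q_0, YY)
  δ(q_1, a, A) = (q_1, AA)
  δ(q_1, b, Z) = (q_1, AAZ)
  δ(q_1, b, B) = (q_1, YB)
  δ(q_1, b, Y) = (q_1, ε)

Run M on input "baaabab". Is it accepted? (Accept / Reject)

(q_0, baaabab, Z)
  read b, top Z: go to q_0, push AZ → (q_0, aaabab, AZ)
  read a, top A: go to q_0, push ε → (q_0, aabab, Z)
  read a, top Z: go to q_0, push AAZ → (q_0, abab, AAZ)
  read a, top A: go to q_0, push ε → (q_0, bab, AZ)
No transition applies at (q_0, bab, AZ); input not fully consumed.

Reject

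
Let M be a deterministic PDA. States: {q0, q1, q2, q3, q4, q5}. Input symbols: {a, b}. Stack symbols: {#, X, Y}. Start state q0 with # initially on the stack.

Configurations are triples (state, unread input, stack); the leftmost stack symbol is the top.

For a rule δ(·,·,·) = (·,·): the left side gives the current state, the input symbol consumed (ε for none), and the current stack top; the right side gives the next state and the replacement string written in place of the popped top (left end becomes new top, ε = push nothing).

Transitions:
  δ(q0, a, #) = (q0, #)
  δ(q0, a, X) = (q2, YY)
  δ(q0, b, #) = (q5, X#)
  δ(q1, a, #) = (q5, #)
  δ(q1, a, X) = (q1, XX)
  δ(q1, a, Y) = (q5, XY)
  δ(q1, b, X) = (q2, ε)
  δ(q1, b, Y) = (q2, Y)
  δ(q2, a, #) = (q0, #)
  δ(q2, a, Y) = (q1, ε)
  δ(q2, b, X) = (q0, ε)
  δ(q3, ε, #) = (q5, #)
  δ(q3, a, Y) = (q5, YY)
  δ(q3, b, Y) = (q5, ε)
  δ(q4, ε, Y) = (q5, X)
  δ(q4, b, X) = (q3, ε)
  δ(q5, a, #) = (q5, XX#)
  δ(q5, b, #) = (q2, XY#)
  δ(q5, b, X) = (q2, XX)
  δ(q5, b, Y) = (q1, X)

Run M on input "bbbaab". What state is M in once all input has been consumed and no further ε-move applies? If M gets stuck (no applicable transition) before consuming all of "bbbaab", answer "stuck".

(q0, bbbaab, #)
  read b, top #: go to q5, push X# → (q5, bbaab, X#)
  read b, top X: go to q2, push XX → (q2, baab, XX#)
  read b, top X: go to q0, push ε → (q0, aab, X#)
  read a, top X: go to q2, push YY → (q2, ab, YY#)
  read a, top Y: go to q1, push ε → (q1, b, Y#)
  read b, top Y: go to q2, push Y → (q2, ε, Y#)
All input consumed; M is in state q2.

q2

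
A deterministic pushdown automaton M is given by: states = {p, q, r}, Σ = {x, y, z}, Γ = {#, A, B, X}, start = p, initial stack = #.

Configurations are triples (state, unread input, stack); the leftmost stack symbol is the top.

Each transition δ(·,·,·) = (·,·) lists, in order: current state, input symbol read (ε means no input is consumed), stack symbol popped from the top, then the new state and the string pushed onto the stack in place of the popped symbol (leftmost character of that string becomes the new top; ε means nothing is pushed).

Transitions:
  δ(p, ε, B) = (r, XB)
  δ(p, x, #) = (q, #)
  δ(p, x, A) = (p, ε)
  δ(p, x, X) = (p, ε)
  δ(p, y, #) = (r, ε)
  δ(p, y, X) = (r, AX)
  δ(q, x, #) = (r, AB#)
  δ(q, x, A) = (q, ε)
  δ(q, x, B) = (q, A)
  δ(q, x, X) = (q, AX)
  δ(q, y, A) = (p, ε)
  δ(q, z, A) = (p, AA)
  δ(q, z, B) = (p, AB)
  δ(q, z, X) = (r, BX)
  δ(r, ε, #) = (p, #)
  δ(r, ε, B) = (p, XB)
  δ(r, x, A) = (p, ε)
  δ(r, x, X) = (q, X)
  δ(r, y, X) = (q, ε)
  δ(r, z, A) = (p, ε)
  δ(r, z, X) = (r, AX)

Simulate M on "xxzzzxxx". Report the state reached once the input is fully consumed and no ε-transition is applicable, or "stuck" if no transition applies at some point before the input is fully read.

(p, xxzzzxxx, #)
  read x, top #: go to q, push # → (q, xzzzxxx, #)
  read x, top #: go to r, push AB# → (r, zzzxxx, AB#)
  read z, top A: go to p, push ε → (p, zzxxx, B#)
  ε-move, top B: go to r, push XB → (r, zzxxx, XB#)
  read z, top X: go to r, push AX → (r, zxxx, AXB#)
  read z, top A: go to p, push ε → (p, xxx, XB#)
  read x, top X: go to p, push ε → (p, xx, B#)
  ε-move, top B: go to r, push XB → (r, xx, XB#)
  read x, top X: go to q, push X → (q, x, XB#)
  read x, top X: go to q, push AX → (q, ε, AXB#)
All input consumed; M is in state q.

q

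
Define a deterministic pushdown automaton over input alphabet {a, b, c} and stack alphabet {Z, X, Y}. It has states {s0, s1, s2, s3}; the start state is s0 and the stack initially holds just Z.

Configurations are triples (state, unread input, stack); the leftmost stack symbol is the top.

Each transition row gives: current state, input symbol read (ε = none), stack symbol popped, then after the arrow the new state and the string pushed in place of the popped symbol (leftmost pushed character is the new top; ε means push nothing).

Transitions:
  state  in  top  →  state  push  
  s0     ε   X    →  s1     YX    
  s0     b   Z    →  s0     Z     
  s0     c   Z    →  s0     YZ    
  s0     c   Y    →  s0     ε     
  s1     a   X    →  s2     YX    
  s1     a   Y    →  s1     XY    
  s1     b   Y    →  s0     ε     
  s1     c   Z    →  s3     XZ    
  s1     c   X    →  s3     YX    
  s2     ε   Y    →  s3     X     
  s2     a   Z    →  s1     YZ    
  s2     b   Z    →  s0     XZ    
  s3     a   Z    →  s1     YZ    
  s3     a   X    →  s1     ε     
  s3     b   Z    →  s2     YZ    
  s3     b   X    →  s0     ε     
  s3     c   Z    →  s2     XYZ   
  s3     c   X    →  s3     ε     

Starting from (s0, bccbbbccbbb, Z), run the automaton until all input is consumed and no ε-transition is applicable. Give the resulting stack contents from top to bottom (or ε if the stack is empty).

Z

(s0, bccbbbccbbb, Z) ⊢ (s0, ccbbbccbbb, Z) ⊢ (s0, cbbbccbbb, YZ) ⊢ (s0, bbbccbbb, Z) ⊢ (s0, bbccbbb, Z) ⊢ (s0, bccbbb, Z) ⊢ (s0, ccbbb, Z) ⊢ (s0, cbbb, YZ) ⊢ (s0, bbb, Z) ⊢ (s0, bb, Z) ⊢ (s0, b, Z) ⊢ (s0, ε, Z)
All input consumed in state s0 with stack Z.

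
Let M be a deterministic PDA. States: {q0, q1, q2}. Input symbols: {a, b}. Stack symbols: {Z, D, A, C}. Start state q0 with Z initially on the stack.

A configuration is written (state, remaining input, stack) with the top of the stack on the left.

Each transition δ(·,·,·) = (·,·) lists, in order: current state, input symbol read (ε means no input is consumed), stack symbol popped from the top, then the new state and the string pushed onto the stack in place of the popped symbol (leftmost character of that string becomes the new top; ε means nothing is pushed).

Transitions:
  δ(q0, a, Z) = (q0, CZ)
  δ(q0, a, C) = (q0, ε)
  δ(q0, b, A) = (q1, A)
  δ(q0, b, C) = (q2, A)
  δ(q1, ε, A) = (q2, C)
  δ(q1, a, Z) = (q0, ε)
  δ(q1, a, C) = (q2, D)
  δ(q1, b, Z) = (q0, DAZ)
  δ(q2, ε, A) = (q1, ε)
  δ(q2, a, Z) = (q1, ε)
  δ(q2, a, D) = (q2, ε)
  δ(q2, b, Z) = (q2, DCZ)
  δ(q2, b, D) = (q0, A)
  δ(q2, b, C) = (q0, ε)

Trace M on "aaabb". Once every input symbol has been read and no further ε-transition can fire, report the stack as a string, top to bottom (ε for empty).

DAZ

(q0, aaabb, Z) ⊢ (q0, aabb, CZ) ⊢ (q0, abb, Z) ⊢ (q0, bb, CZ) ⊢ (q2, b, AZ) ⊢ (q1, b, Z) ⊢ (q0, ε, DAZ)
All input consumed in state q0 with stack DAZ.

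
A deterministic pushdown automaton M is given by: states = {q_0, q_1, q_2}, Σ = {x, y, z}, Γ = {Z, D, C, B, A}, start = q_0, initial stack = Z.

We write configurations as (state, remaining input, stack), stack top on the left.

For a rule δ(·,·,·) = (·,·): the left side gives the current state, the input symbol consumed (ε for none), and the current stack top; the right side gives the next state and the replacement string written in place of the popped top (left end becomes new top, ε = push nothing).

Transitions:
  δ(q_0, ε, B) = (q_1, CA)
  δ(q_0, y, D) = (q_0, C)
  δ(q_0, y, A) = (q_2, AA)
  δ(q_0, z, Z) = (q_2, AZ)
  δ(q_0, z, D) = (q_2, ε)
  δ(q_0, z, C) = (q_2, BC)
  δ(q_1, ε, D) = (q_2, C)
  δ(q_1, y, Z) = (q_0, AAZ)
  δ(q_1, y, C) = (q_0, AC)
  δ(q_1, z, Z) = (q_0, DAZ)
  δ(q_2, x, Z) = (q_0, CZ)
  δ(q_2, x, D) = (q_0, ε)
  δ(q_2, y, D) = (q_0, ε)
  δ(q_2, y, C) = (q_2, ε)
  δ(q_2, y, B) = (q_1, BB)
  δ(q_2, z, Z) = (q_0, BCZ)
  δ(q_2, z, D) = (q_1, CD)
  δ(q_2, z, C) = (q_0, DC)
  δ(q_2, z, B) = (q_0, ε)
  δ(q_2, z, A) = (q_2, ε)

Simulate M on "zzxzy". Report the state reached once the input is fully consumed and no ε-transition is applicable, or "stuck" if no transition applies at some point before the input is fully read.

(q_0, zzxzy, Z)
  read z, top Z: go to q_2, push AZ → (q_2, zxzy, AZ)
  read z, top A: go to q_2, push ε → (q_2, xzy, Z)
  read x, top Z: go to q_0, push CZ → (q_0, zy, CZ)
  read z, top C: go to q_2, push BC → (q_2, y, BCZ)
  read y, top B: go to q_1, push BB → (q_1, ε, BBCZ)
All input consumed; M is in state q_1.

q_1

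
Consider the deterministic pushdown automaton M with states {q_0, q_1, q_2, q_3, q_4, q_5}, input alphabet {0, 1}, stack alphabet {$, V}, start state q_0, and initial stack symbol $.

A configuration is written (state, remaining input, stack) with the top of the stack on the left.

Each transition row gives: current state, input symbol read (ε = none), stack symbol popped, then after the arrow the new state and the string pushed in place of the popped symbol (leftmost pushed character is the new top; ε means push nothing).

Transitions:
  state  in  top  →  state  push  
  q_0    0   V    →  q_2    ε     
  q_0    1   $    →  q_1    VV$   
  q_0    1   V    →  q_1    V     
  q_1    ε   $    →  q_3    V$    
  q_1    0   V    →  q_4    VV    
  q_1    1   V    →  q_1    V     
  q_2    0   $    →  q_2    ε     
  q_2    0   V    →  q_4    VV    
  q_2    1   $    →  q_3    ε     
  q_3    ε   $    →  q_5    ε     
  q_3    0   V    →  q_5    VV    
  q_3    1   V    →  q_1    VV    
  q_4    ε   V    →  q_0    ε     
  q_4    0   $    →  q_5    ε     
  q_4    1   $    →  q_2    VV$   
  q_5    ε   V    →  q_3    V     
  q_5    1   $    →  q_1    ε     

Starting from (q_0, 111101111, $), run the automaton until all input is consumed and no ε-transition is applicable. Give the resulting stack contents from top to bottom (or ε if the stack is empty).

VV$

(q_0, 111101111, $)
  read 1, top $: go to q_1, push VV$ → (q_1, 11101111, VV$)
  read 1, top V: go to q_1, push V → (q_1, 1101111, VV$)
  read 1, top V: go to q_1, push V → (q_1, 101111, VV$)
  read 1, top V: go to q_1, push V → (q_1, 01111, VV$)
  read 0, top V: go to q_4, push VV → (q_4, 1111, VVV$)
  ε-move, top V: go to q_0, push ε → (q_0, 1111, VV$)
  read 1, top V: go to q_1, push V → (q_1, 111, VV$)
  read 1, top V: go to q_1, push V → (q_1, 11, VV$)
  read 1, top V: go to q_1, push V → (q_1, 1, VV$)
  read 1, top V: go to q_1, push V → (q_1, ε, VV$)
All input consumed in state q_1 with stack VV$.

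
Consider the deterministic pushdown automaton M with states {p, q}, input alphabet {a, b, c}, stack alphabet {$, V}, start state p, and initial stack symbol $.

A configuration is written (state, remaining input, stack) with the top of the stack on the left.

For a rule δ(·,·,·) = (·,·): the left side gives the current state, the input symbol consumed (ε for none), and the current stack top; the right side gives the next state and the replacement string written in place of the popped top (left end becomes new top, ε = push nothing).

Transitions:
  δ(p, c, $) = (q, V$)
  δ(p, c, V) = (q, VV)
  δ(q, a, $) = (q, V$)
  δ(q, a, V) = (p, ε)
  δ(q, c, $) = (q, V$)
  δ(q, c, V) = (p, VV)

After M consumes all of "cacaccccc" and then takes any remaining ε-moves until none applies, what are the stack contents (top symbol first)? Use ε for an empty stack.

(p, cacaccccc, $)
  read c, top $: go to q, push V$ → (q, acaccccc, V$)
  read a, top V: go to p, push ε → (p, caccccc, $)
  read c, top $: go to q, push V$ → (q, accccc, V$)
  read a, top V: go to p, push ε → (p, ccccc, $)
  read c, top $: go to q, push V$ → (q, cccc, V$)
  read c, top V: go to p, push VV → (p, ccc, VV$)
  read c, top V: go to q, push VV → (q, cc, VVV$)
  read c, top V: go to p, push VV → (p, c, VVVV$)
  read c, top V: go to q, push VV → (q, ε, VVVVV$)
All input consumed in state q with stack VVVVV$.

VVVVV$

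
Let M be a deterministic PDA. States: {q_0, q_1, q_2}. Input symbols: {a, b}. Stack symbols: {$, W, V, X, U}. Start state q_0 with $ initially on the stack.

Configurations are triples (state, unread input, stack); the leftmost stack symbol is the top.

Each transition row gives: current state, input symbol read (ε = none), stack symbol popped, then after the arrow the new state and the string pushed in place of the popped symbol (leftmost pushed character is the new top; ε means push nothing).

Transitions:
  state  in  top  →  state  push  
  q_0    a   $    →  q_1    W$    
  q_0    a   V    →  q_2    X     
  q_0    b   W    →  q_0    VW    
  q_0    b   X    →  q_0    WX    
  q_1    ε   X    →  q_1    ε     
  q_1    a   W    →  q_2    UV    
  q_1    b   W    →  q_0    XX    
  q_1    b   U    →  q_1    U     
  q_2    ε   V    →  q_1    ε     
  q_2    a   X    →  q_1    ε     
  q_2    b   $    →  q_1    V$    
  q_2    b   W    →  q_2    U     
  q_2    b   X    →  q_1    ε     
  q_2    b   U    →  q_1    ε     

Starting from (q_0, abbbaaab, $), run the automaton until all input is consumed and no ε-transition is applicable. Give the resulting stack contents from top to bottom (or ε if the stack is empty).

VXX$

(q_0, abbbaaab, $)
  read a, top $: go to q_1, push W$ → (q_1, bbbaaab, W$)
  read b, top W: go to q_0, push XX → (q_0, bbaaab, XX$)
  read b, top X: go to q_0, push WX → (q_0, baaab, WXX$)
  read b, top W: go to q_0, push VW → (q_0, aaab, VWXX$)
  read a, top V: go to q_2, push X → (q_2, aab, XWXX$)
  read a, top X: go to q_1, push ε → (q_1, ab, WXX$)
  read a, top W: go to q_2, push UV → (q_2, b, UVXX$)
  read b, top U: go to q_1, push ε → (q_1, ε, VXX$)
All input consumed in state q_1 with stack VXX$.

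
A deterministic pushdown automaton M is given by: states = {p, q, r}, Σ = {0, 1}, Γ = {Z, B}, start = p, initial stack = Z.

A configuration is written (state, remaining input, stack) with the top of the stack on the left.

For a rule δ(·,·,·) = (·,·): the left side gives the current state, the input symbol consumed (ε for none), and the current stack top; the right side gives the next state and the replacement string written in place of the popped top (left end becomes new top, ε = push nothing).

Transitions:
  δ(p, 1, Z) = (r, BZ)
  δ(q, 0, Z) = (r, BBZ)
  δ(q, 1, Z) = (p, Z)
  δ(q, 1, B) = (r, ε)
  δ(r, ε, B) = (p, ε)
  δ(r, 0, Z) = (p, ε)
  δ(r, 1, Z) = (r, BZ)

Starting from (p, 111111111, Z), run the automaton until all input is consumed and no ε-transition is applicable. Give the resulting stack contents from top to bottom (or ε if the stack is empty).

(p, 111111111, Z)
  read 1, top Z: go to r, push BZ → (r, 11111111, BZ)
  ε-move, top B: go to p, push ε → (p, 11111111, Z)
  read 1, top Z: go to r, push BZ → (r, 1111111, BZ)
  ε-move, top B: go to p, push ε → (p, 1111111, Z)
  read 1, top Z: go to r, push BZ → (r, 111111, BZ)
  ε-move, top B: go to p, push ε → (p, 111111, Z)
  read 1, top Z: go to r, push BZ → (r, 11111, BZ)
  ε-move, top B: go to p, push ε → (p, 11111, Z)
  read 1, top Z: go to r, push BZ → (r, 1111, BZ)
  ε-move, top B: go to p, push ε → (p, 1111, Z)
  read 1, top Z: go to r, push BZ → (r, 111, BZ)
  ε-move, top B: go to p, push ε → (p, 111, Z)
  read 1, top Z: go to r, push BZ → (r, 11, BZ)
  ε-move, top B: go to p, push ε → (p, 11, Z)
  read 1, top Z: go to r, push BZ → (r, 1, BZ)
  ε-move, top B: go to p, push ε → (p, 1, Z)
  read 1, top Z: go to r, push BZ → (r, ε, BZ)
  ε-move, top B: go to p, push ε → (p, ε, Z)
All input consumed in state p with stack Z.

Z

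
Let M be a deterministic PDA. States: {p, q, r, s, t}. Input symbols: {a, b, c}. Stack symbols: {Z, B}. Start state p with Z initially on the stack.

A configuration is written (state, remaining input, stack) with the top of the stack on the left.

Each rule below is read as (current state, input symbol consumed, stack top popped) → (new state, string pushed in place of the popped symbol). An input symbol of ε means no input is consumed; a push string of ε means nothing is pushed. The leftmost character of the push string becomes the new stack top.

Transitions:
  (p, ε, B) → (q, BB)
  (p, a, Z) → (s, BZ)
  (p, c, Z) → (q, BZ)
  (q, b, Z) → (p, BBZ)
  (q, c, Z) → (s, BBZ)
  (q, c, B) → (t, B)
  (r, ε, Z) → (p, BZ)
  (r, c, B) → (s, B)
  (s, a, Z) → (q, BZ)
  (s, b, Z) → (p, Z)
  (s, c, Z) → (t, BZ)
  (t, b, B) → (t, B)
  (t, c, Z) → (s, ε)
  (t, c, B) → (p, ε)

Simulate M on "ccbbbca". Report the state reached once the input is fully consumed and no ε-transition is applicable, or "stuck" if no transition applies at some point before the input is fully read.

s

(p, ccbbbca, Z)
  read c, top Z: go to q, push BZ → (q, cbbbca, BZ)
  read c, top B: go to t, push B → (t, bbbca, BZ)
  read b, top B: go to t, push B → (t, bbca, BZ)
  read b, top B: go to t, push B → (t, bca, BZ)
  read b, top B: go to t, push B → (t, ca, BZ)
  read c, top B: go to p, push ε → (p, a, Z)
  read a, top Z: go to s, push BZ → (s, ε, BZ)
All input consumed; M is in state s.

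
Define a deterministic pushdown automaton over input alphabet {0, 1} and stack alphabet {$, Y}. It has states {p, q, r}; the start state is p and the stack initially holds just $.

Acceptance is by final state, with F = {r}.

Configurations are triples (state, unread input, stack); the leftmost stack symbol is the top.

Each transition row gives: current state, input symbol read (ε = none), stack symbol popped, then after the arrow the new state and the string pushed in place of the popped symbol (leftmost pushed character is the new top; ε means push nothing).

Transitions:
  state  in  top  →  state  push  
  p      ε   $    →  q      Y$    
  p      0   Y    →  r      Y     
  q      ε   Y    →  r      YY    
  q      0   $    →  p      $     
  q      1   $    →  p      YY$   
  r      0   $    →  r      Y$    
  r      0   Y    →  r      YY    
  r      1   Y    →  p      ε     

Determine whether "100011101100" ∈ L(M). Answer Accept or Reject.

(p, 100011101100, $) ⊢ (q, 100011101100, Y$) ⊢ (r, 100011101100, YY$) ⊢ (p, 00011101100, Y$) ⊢ (r, 0011101100, Y$) ⊢ (r, 011101100, YY$) ⊢ (r, 11101100, YYY$) ⊢ (p, 1101100, YY$)
No transition applies at (p, 1101100, YY$); input not fully consumed.

Reject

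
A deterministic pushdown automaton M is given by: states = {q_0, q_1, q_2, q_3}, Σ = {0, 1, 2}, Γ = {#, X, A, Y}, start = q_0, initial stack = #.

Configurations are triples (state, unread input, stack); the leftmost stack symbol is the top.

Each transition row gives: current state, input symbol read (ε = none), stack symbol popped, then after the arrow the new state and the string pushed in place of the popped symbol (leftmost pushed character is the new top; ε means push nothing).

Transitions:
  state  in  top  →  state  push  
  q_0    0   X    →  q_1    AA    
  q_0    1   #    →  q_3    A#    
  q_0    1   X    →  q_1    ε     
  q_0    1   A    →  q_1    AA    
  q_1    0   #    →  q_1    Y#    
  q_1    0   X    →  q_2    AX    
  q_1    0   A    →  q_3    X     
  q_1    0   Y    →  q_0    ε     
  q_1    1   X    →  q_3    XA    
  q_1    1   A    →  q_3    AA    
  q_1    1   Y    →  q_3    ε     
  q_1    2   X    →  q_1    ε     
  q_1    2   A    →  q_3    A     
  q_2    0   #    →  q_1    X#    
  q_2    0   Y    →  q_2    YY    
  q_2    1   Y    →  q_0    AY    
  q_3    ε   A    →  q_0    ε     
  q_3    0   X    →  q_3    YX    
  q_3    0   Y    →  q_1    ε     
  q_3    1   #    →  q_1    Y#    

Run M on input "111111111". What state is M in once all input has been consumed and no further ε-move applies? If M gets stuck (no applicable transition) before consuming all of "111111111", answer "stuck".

q_0

(q_0, 111111111, #)
  read 1, top #: go to q_3, push A# → (q_3, 11111111, A#)
  ε-move, top A: go to q_0, push ε → (q_0, 11111111, #)
  read 1, top #: go to q_3, push A# → (q_3, 1111111, A#)
  ε-move, top A: go to q_0, push ε → (q_0, 1111111, #)
  read 1, top #: go to q_3, push A# → (q_3, 111111, A#)
  ε-move, top A: go to q_0, push ε → (q_0, 111111, #)
  read 1, top #: go to q_3, push A# → (q_3, 11111, A#)
  ε-move, top A: go to q_0, push ε → (q_0, 11111, #)
  read 1, top #: go to q_3, push A# → (q_3, 1111, A#)
  ε-move, top A: go to q_0, push ε → (q_0, 1111, #)
  read 1, top #: go to q_3, push A# → (q_3, 111, A#)
  ε-move, top A: go to q_0, push ε → (q_0, 111, #)
  read 1, top #: go to q_3, push A# → (q_3, 11, A#)
  ε-move, top A: go to q_0, push ε → (q_0, 11, #)
  read 1, top #: go to q_3, push A# → (q_3, 1, A#)
  ε-move, top A: go to q_0, push ε → (q_0, 1, #)
  read 1, top #: go to q_3, push A# → (q_3, ε, A#)
  ε-move, top A: go to q_0, push ε → (q_0, ε, #)
All input consumed; M is in state q_0.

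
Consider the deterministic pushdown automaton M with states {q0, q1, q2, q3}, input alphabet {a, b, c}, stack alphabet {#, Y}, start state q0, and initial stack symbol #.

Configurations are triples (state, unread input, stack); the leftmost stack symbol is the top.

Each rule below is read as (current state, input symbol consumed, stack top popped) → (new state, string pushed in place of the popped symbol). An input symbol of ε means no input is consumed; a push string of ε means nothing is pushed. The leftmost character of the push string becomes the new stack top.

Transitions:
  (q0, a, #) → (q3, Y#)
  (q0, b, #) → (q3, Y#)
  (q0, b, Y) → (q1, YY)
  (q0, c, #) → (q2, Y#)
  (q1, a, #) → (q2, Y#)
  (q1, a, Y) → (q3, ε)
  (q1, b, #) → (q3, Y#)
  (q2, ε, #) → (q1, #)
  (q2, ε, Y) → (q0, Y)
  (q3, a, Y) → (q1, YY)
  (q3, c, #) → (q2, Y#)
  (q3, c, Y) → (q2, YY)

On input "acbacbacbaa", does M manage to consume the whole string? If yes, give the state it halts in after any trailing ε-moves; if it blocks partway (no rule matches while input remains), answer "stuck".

q1

(q0, acbacbacbaa, #)
  read a, top #: go to q3, push Y# → (q3, cbacbacbaa, Y#)
  read c, top Y: go to q2, push YY → (q2, bacbacbaa, YY#)
  ε-move, top Y: go to q0, push Y → (q0, bacbacbaa, YY#)
  read b, top Y: go to q1, push YY → (q1, acbacbaa, YYY#)
  read a, top Y: go to q3, push ε → (q3, cbacbaa, YY#)
  read c, top Y: go to q2, push YY → (q2, bacbaa, YYY#)
  ε-move, top Y: go to q0, push Y → (q0, bacbaa, YYY#)
  read b, top Y: go to q1, push YY → (q1, acbaa, YYYY#)
  read a, top Y: go to q3, push ε → (q3, cbaa, YYY#)
  read c, top Y: go to q2, push YY → (q2, baa, YYYY#)
  ε-move, top Y: go to q0, push Y → (q0, baa, YYYY#)
  read b, top Y: go to q1, push YY → (q1, aa, YYYYY#)
  read a, top Y: go to q3, push ε → (q3, a, YYYY#)
  read a, top Y: go to q1, push YY → (q1, ε, YYYYY#)
All input consumed; M is in state q1.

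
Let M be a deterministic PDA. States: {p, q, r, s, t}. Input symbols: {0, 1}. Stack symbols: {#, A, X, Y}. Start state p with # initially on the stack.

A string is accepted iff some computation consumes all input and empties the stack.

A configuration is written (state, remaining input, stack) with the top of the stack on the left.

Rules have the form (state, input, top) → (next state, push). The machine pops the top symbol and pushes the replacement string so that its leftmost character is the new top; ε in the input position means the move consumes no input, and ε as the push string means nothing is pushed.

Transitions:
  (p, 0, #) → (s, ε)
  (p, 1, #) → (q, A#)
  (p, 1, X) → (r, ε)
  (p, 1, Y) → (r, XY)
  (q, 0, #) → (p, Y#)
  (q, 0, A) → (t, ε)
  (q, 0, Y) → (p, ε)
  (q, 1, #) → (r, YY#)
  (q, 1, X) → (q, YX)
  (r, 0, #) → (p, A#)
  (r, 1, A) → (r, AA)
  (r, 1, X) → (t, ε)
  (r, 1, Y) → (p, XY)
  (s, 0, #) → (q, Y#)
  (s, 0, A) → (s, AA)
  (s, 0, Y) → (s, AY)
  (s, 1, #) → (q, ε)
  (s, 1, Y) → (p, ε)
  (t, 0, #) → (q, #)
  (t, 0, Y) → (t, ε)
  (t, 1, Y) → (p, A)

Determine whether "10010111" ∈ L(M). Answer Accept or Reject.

Reject

(p, 10010111, #) ⊢ (q, 0010111, A#) ⊢ (t, 010111, #) ⊢ (q, 10111, #) ⊢ (r, 0111, YY#)
No transition applies at (r, 0111, YY#); input not fully consumed.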